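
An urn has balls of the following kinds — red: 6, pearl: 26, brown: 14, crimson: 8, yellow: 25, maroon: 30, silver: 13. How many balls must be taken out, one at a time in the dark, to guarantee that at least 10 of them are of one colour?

60

An adversary could hand out at most 9 balls per colour (red, crimson run out sooner): 6 + 9 + 9 + 8 + 9 + 9 + 9 = 59 balls and still no colour has 10.
One more ball lands in a colour already at 9, so 60 draws are enough and 59 are not.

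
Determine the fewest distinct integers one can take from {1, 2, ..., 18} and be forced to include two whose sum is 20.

A set avoiding the sum 20 can contain at most one of each pair {x, 20−x}, plus the 2 elements whose complement lies outside the range or equal to its own complement.
The integers 1, …, 10 (10 of them) are such a set: any two sum to at least 1+2 = 3 and at most 9+10 = 19 < 20.
Any 11th integer completes one of the 8 pairs, so 11 choices force a sum of 20.

11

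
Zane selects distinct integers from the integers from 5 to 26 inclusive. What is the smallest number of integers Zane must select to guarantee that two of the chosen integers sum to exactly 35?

A set avoiding the sum 35 can contain at most one of each pair {x, 35−x}, plus the 4 elements whose complement lies outside the range.
The integers 5, …, 17 (13 of them) are such a set: any two sum to at least 5+6 = 11 and at most 16+17 = 33 < 35.
Pigeonhole: any 14th integer completes one of the 9 pairs, so 14 choices force a sum of 35.

14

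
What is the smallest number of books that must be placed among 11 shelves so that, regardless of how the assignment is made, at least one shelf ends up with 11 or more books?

With 110 books one could put exactly 10 in each of the 11 shelves, and no shelf would reach 11.
One more book must land in a shelf that already has 10, giving it 11.
So 11 × 10 + 1 = 111 books are required.

111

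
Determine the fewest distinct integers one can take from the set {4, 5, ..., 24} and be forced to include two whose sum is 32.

14

Two chosen integers sum to 32 exactly when both halves of some pair {x, 32−x} with 8 ≤ x ≤ 32−x ≤ 24 are chosen — 8 such pairs.
The remaining 5 elements (those with no distinct partner in range) can never complete a 32-sum, so the worst case takes all of them and one from each pair: 5 + 8 = 13.
Pigeonhole: the 14th integer has to be the second member of some pair, so 13 + 1 = 14.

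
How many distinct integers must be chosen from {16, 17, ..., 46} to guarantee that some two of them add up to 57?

A set avoiding the sum 57 can contain at most one of each pair {x, 57−x}, plus the 5 elements whose complement lies outside the range.
The integers 29, …, 46 (18 of them) are such a set: any two sum to at least 29+30 = 59 > 57.
By the pigeonhole principle, any 19th integer completes one of the 13 pairs, so 19 choices force a sum of 57.

19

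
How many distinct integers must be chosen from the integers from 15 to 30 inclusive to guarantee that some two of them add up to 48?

Two chosen integers sum to 48 exactly when both halves of some pair {x, 48−x} with 18 ≤ x ≤ 48−x ≤ 30 are chosen — 6 such pairs.
The remaining 4 elements (those with no distinct partner in range) can never complete a 48-sum, so the worst case takes all of them and one from each pair: 4 + 6 = 10.
Pigeonhole: the 11th integer has to be the second member of some pair, so 10 + 1 = 11.

11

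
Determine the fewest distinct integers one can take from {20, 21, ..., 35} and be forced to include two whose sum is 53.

10

Two chosen integers sum to 53 exactly when both halves of some pair {x, 53−x} with 20 ≤ x ≤ 53−x ≤ 33 are chosen — 7 such pairs.
The remaining 2 elements (those with no distinct partner in range) can never complete a 53-sum, so the worst case takes all of them and one from each pair: 2 + 7 = 9.
By pigeonhole, the 10th integer has to be the second member of some pair, so 9 + 1 = 10.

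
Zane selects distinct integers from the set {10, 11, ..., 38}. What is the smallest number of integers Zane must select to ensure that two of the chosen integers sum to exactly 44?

Group the elements by complementary pair {x, 44−x}: {10,34}, {11,33}, {12,32}, …, giving 12 two-element pairs, the single value 22 (it cannot pair with itself since the integers are distinct), and 4 integers whose partner 44−x falls outside [10,38].
Pigeonhole: treating each of those 17 groups as a pigeonhole, one can pick one integer per group — 17 integers — with no two summing to 44.
The 18th integer lands in an occupied pair, forcing a sum of 44.

18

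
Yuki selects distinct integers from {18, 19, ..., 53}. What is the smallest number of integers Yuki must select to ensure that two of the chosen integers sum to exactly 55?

27

A set avoiding the sum 55 can contain at most one of each pair {x, 55−x}, plus the 16 elements whose complement lies outside the range.
The integers 28, …, 53 (26 of them) are such a set: any two sum to at least 28+29 = 57 > 55.
Pigeonhole: any 27th integer completes one of the 10 pairs, so 27 choices force a sum of 55.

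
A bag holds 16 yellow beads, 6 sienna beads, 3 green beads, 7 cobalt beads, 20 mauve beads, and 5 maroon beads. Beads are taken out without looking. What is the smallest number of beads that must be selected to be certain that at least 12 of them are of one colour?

An adversary could hand out at most 11 beads per colour (4 colours run out sooner): 11 + 6 + 3 + 7 + 11 + 5 = 43 beads and still no colour has 12.
One more bead lands in a colour already at 11, so 44 draws are enough and 43 are not.

44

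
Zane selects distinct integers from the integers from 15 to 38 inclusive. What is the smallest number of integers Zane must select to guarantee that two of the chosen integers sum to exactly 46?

Group the elements by complementary pair {x, 46−x}: {15,31}, {16,30}, {17,29}, …, giving 8 two-element pairs; the single value 23 (it cannot pair with itself since the integers are distinct); and 7 integers whose partner 46−x falls outside [15,38].
Treating each of those 16 groups as a pigeonhole, one can pick one integer per group — 16 integers — with no two summing to 46.
The 17th integer lands in an occupied pair, forcing a sum of 46.

17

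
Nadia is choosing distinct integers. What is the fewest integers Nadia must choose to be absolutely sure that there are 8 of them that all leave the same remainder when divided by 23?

162

The 23 residue classes mod 23 are the pigeonholes.
With 161 integers one could put 7 in each residue class and have no class reach 8.
The 162nd integer pushes some class to 8, so 23·7 + 1 = 162.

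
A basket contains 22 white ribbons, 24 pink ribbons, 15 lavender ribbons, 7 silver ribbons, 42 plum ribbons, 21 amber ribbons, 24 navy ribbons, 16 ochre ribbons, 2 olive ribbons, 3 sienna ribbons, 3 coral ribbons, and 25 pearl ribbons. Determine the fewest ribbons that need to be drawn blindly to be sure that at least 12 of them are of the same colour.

An adversary could hand out at most 11 ribbons per colour (4 colours run out sooner): 11 + 11 + 11 + 7 + 11 + 11 + 11 + 11 + 2 + 3 + 3 + 11 = 103 ribbons and still no colour has 12.
One more ribbon lands in a colour already at 11, so 104 draws are enough and 103 are not.

104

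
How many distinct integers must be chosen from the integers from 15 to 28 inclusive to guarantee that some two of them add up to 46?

Group the elements by complementary pair {x, 46−x}: {18,28}, {19,27}, {20,26}, …, giving 5 two-element pairs, the single value 23 (it cannot pair with itself since the integers are distinct), and 3 integers whose partner 46−x falls outside [15,28].
Treating each of those 9 groups as a pigeonhole, one can pick one integer per group — 9 integers — with no two summing to 46.
The 10th integer lands in an occupied pair, forcing a sum of 46.

10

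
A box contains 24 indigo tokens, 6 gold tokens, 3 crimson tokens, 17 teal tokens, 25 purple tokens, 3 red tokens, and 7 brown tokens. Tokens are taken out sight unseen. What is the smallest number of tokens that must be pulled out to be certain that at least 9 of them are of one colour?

44

An adversary could hand out at most 8 tokens per colour (4 colours run out sooner): 8 + 6 + 3 + 8 + 8 + 3 + 7 = 43 tokens and still no colour has 9.
By pigeonhole, one more token lands in a colour already at 8, so 44 draws are enough and 43 are not.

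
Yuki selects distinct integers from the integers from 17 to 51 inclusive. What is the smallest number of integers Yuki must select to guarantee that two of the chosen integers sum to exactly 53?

26

Group the elements by complementary pair {x, 53−x}: {17,36}, {18,35}, {19,34}, …, giving 10 two-element pairs and 15 integers whose partner 53−x falls outside [17,51].
By the pigeonhole principle, treating each of those 25 groups as a pigeonhole, one can pick one integer per group — 25 integers — with no two summing to 53.
The 26th integer lands in an occupied pair, forcing a sum of 53.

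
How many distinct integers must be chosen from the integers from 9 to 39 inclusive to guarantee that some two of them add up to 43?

A set avoiding the sum 43 can contain at most one of each pair {x, 43−x}, plus the 5 elements whose complement lies outside the range.
The integers 22, …, 39 (18 of them) are such a set: any two sum to at least 22+23 = 45 > 43.
Any 19th integer completes one of the 13 pairs, so 19 choices force a sum of 43.

19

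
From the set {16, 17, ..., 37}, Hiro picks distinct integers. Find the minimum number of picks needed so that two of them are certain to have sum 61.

Two chosen integers sum to 61 exactly when both halves of some pair {x, 61−x} with 24 ≤ x ≤ 61−x ≤ 37 are chosen — 7 such pairs.
The remaining 8 elements (those with no distinct partner in range) can never complete a 61-sum, so the worst case takes all of them and one from each pair: 8 + 7 = 15.
By the pigeonhole principle, the 16th integer has to be the second member of some pair, so 15 + 1 = 16.

16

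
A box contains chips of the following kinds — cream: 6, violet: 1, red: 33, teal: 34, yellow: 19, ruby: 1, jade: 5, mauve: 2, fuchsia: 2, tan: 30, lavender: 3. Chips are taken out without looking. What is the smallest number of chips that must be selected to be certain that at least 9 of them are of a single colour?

By pigeonhole, put each drawn chip into a box by colour. The largest draw with every box below 9 takes min(count, 8) from each colour; colours with fewer than 8 contribute all they have.
Σ min(cᵢ, 8) = 6 + 1 + 8 + 8 + 8 + 1 + 5 + 2 + 2 + 8 + 3 = 52.
Draw number 52 + 1 = 53 must push one box to 9.

53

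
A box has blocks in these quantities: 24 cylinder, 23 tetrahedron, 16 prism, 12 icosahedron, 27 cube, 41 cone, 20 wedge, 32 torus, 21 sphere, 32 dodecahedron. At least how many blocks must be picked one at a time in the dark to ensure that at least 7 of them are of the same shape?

61

By the pigeonhole principle, the 10 shapes are the holes; the blocks drawn are the pigeons.
To avoid 7 of any one shape, the worst case takes at most 6 of each shape.
That gives 6 + 6 + 6 + 6 + 6 + 6 + 6 + 6 + 6 + 6 = 60 blocks with no shape reaching 7.
The next block forces some shape to 7, so 60 + 1 = 61.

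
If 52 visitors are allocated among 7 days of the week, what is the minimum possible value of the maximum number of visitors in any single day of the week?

8

The 7 days of the week are the holes and the 52 visitors are the pigeons.
If every day of the week held at most 7 visitors, the total would be at most 7 × 7 = 49, which is less than 52.
So some day of the week holds at least ⌈52/7⌉ = 8 visitors.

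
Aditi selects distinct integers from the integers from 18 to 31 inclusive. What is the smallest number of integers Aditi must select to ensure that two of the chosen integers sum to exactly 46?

A set avoiding the sum 46 can contain at most one of each pair {x, 46−x}, plus the 4 elements whose complement lies outside the range or equal to its own complement.
The integers 23, …, 31 (9 of them) are such a set: any two sum to at least 23+24 = 47 > 46.
Any 10th integer completes one of the 5 pairs, so 10 choices force a sum of 46.

10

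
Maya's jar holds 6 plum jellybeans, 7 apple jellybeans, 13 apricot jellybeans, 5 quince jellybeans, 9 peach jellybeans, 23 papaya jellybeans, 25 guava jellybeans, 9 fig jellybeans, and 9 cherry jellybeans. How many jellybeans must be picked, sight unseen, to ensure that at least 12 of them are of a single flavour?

An adversary could hand out at most 11 jellybeans per flavour (6 flavours run out sooner): 6 + 7 + 11 + 5 + 9 + 11 + 11 + 9 + 9 = 78 jellybeans and still no flavour has 12.
Pigeonhole: one more jellybean lands in a flavour already at 11, so 79 draws are enough and 78 are not.

79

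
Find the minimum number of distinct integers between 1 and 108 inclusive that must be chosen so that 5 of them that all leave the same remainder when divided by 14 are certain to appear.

The 14 residue classes mod 14 are the pigeonholes.
With 56 integers one could put 4 in each residue class and have no class reach 5.
The 57th integer pushes some class to 5, so 14·4 + 1 = 57.

57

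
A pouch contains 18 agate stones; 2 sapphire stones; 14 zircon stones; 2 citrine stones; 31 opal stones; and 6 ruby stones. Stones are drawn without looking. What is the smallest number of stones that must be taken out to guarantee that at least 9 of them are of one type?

35

By pigeonhole, the 6 types are the holes; the stones drawn are the pigeons.
To avoid 9 of any one type, the worst case takes at most 8 of each type, or every stone of a type that has fewer than 8.
That gives 8 + 2 + 8 + 2 + 8 + 6 = 34 stones with no type reaching 9.
The next stone forces some type to 9, so 34 + 1 = 35.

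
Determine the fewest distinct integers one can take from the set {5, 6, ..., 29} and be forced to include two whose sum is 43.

18

A set avoiding the sum 43 can contain at most one of each pair {x, 43−x}, plus the 9 elements whose complement lies outside the range.
The integers 5, …, 21 (17 of them) are such a set: any two sum to at least 5+6 = 11 and at most 20+21 = 41 < 43.
By pigeonhole, any 18th integer completes one of the 8 pairs, so 18 choices force a sum of 43.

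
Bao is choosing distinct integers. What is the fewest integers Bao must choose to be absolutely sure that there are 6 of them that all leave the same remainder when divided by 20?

101

By the pigeonhole principle, the 20 residue classes mod 20 are the pigeonholes.
With 100 integers one could put 5 in each residue class and have no class reach 6.
The 101st integer pushes some class to 6, so 20·5 + 1 = 101.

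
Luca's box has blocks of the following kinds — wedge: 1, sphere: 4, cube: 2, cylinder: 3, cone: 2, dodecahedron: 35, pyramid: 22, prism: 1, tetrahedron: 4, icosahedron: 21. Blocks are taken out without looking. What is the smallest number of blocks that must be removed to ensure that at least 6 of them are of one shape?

An adversary could hand out at most 5 blocks per shape (7 shapes run out sooner): 1 + 4 + 2 + 3 + 2 + 5 + 5 + 1 + 4 + 5 = 32 blocks and still no shape has 6.
One more block lands in a shape already at 5, so 33 draws are enough and 32 are not.

33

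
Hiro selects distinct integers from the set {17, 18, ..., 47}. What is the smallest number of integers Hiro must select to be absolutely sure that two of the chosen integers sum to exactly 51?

Group the elements by complementary pair {x, 51−x}: {17,34}, {18,33}, {19,32}, …, giving 9 two-element pairs and 13 integers whose partner 51−x falls outside [17,47].
By pigeonhole, treating each of those 22 groups as a pigeonhole, one can pick one integer per group — 22 integers — with no two summing to 51.
The 23rd integer lands in an occupied pair, forcing a sum of 51.

23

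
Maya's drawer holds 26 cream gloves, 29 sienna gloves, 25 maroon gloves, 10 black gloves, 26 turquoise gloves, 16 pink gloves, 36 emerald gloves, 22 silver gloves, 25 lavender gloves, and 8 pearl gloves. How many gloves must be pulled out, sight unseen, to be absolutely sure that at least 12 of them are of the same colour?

By the pigeonhole principle, put each drawn glove into a box by colour. The largest draw with every box below 12 takes min(count, 11) from each colour; colours with fewer than 11 contribute all they have.
Σ min(cᵢ, 11) = 11 + 11 + 11 + 10 + 11 + 11 + 11 + 11 + 11 + 8 = 106.
Draw number 106 + 1 = 107 must push one box to 12.

107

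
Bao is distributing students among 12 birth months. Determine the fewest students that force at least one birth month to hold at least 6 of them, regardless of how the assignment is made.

With 60 students one could put exactly 5 in each of the 12 birth months, and no birth month would reach 6.
By the pigeonhole principle, one more student must land in a birth month that already has 5, giving it 6.
So 12 × 5 + 1 = 61 students are required.

61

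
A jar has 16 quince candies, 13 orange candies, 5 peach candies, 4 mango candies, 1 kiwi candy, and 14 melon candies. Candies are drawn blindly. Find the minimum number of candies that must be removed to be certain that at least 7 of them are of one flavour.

Pigeonhole: the 6 flavours are the holes; the candies drawn are the pigeons.
To avoid 7 of any one flavour, the worst case takes at most 6 of each flavour, or every candy of a flavour that has fewer than 6.
That gives 6 + 6 + 5 + 4 + 1 + 6 = 28 candies with no flavour reaching 7.
The next candy forces some flavour to 7, so 28 + 1 = 29.

29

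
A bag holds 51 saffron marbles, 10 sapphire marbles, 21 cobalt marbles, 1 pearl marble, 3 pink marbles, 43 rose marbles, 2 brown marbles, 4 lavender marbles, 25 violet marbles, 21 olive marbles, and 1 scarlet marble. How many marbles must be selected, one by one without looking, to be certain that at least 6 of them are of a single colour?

The 11 colours are the holes; the marbles drawn are the pigeons.
To avoid 6 of any one colour, the worst case takes at most 5 of each colour, or every marble of a colour that has fewer than 5.
That gives 5 + 5 + 5 + 1 + 3 + 5 + 2 + 4 + 5 + 5 + 1 = 41 marbles with no colour reaching 6.
The next marble forces some colour to 6, so 41 + 1 = 42.

42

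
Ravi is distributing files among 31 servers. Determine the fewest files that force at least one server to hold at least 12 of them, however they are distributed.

With 341 files one could put exactly 11 in each of the 31 servers, and no server would reach 12.
One more file must land in a server that already has 11, giving it 12.
So 31 × 11 + 1 = 342 files are required.

342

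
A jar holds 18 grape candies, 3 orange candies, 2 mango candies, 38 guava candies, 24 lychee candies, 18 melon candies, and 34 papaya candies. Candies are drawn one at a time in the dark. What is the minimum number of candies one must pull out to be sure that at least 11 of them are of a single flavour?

56

By the pigeonhole principle, put each drawn candy into a box by flavour. The largest draw with every box below 11 takes min(count, 10) from each flavour; flavours with fewer than 10 contribute all they have.
Σ min(cᵢ, 10) = 10 + 3 + 2 + 10 + 10 + 10 + 10 = 55.
Draw number 55 + 1 = 56 must push one box to 11.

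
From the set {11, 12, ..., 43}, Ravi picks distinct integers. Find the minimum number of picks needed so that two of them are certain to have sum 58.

Two chosen integers sum to 58 exactly when both halves of some pair {x, 58−x} with 15 ≤ x ≤ 58−x ≤ 43 are chosen — 14 such pairs.
The remaining 5 elements (those with no distinct partner in range) can never complete a 58-sum, so the worst case takes all of them and one from each pair: 5 + 14 = 19.
The 20th integer has to be the second member of some pair, so 19 + 1 = 20.

20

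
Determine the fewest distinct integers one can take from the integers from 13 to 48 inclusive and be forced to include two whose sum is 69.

Two chosen integers sum to 69 exactly when both halves of some pair {x, 69−x} with 21 ≤ x ≤ 69−x ≤ 48 are chosen — 14 such pairs.
The remaining 8 elements (those with no distinct partner in range) can never complete a 69-sum, so the worst case takes all of them and one from each pair: 8 + 14 = 22.
By the pigeonhole principle, the 23rd integer has to be the second member of some pair, so 22 + 1 = 23.

23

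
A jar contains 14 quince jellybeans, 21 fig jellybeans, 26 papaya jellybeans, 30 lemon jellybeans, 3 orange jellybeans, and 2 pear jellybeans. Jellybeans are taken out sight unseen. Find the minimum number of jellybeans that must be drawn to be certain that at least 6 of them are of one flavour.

26

An adversary could hand out at most 5 jellybeans per flavour (orange, pear run out sooner): 5 + 5 + 5 + 5 + 3 + 2 = 25 jellybeans and still no flavour has 6.
Pigeonhole: one more jellybean lands in a flavour already at 5, so 26 draws are enough and 25 are not.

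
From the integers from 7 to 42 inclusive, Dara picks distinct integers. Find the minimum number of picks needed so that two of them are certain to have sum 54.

22

A set avoiding the sum 54 can contain at most one of each pair {x, 54−x}, plus the 6 elements whose complement lies outside the range or equal to its own complement.
The integers 7, …, 27 (21 of them) are such a set: any two sum to at least 7+8 = 15 and at most 26+27 = 53 < 54.
Any 22nd integer completes one of the 15 pairs, so 22 choices force a sum of 54.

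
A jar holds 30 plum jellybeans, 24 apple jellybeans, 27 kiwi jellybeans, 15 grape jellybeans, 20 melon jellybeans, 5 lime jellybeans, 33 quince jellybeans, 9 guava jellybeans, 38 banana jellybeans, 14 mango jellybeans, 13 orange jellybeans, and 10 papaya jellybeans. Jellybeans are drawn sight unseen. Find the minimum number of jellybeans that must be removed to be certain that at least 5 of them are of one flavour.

49

Put each drawn jellybean into a box by flavour. The largest draw with every box below 5 takes min(count, 4) from each flavour.
Σ min(cᵢ, 4) = 4 + 4 + 4 + 4 + 4 + 4 + 4 + 4 + 4 + 4 + 4 + 4 = 48.
Draw number 48 + 1 = 49 must push one box to 5.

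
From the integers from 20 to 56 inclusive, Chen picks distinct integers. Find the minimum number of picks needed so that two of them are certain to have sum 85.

Group the elements by complementary pair {x, 85−x}: {29,56}, {30,55}, {31,54}, …, giving 14 two-element pairs and 9 integers whose partner 85−x falls outside [20,56].
By the pigeonhole principle, treating each of those 23 groups as a pigeonhole, one can pick one integer per group — 23 integers — with no two summing to 85.
The 24th integer lands in an occupied pair, forcing a sum of 85.

24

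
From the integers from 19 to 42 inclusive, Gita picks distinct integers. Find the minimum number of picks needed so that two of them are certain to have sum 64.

15

Group the elements by complementary pair {x, 64−x}: {22,42}, {23,41}, {24,40}, …, giving 10 two-element pairs, the single value 32 (it cannot pair with itself since the integers are distinct), and 3 integers whose partner 64−x falls outside [19,42].
By pigeonhole, treating each of those 14 groups as a pigeonhole, one can pick one integer per group — 14 integers — with no two summing to 64.
The 15th integer lands in an occupied pair, forcing a sum of 64.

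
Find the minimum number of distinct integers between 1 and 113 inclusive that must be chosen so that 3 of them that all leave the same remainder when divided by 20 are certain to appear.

Pigeonhole: the 20 residue classes mod 20 are the pigeonholes.
With 40 integers one could put 2 in each residue class and have no class reach 3.
The 41st integer pushes some class to 3, so 20·2 + 1 = 41.

41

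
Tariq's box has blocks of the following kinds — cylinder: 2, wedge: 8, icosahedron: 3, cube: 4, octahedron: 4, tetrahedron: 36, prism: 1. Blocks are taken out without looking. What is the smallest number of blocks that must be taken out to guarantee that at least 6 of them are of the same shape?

By the pigeonhole principle, put each drawn block into a box by shape. The largest draw with every box below 6 takes min(count, 5) from each shape; shapes with fewer than 5 contribute all they have.
Σ min(cᵢ, 5) = 2 + 5 + 3 + 4 + 4 + 5 + 1 = 24.
Draw number 24 + 1 = 25 must push one box to 6.

25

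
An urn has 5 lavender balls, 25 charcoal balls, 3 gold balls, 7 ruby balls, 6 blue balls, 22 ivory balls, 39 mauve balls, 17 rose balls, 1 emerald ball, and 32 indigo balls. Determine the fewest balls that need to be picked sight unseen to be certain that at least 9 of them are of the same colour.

Pigeonhole: the 10 colours are the holes; the balls drawn are the pigeons.
To avoid 9 of any one colour, the worst case takes at most 8 of each colour, or every ball of a colour that has fewer than 8.
That gives 5 + 8 + 3 + 7 + 6 + 8 + 8 + 8 + 1 + 8 = 62 balls with no colour reaching 9.
The next ball forces some colour to 9, so 62 + 1 = 63.

63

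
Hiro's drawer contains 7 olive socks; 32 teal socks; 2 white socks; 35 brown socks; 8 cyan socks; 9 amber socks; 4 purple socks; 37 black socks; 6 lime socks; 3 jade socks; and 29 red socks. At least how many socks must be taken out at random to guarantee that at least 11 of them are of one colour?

80

Pigeonhole: the 11 colours are the holes; the socks drawn are the pigeons.
To avoid 11 of any one colour, the worst case takes at most 10 of each colour, or every sock of a colour that has fewer than 10.
That gives 7 + 10 + 2 + 10 + 8 + 9 + 4 + 10 + 6 + 3 + 10 = 79 socks with no colour reaching 11.
The next sock forces some colour to 11, so 79 + 1 = 80.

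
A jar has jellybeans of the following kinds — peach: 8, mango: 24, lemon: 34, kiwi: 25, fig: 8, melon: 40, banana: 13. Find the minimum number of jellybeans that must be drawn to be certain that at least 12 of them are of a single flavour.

Put each drawn jellybean into a box by flavour. The largest draw with every box below 12 takes min(count, 11) from each flavour; flavours with fewer than 11 contribute all they have.
Σ min(cᵢ, 11) = 8 + 11 + 11 + 11 + 8 + 11 + 11 = 71.
Draw number 71 + 1 = 72 must push one box to 12.

72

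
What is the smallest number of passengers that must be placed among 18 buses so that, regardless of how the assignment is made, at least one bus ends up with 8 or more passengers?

127

With 126 passengers one could put exactly 7 in each of the 18 buses, and no bus would reach 8.
One more passenger must land in a bus that already has 7, giving it 8.
So 18 × 7 + 1 = 127 passengers are required.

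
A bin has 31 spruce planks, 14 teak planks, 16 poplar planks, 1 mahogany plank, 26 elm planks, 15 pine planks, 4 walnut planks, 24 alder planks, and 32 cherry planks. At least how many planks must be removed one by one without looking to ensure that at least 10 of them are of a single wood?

69

An adversary could hand out at most 9 planks per wood (mahogany, walnut run out sooner): 9 + 9 + 9 + 1 + 9 + 9 + 4 + 9 + 9 = 68 planks and still no wood has 10.
One more plank lands in a wood already at 9, so 69 draws are enough and 68 are not.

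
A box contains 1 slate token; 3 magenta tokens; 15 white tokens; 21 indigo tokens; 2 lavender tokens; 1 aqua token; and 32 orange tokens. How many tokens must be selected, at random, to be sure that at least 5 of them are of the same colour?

20

Pigeonhole: the 7 colours are the holes; the tokens drawn are the pigeons.
To avoid 5 of any one colour, the worst case takes at most 4 of each colour, or every token of a colour that has fewer than 4.
That gives 1 + 3 + 4 + 4 + 2 + 1 + 4 = 19 tokens with no colour reaching 5.
The next token forces some colour to 5, so 19 + 1 = 20.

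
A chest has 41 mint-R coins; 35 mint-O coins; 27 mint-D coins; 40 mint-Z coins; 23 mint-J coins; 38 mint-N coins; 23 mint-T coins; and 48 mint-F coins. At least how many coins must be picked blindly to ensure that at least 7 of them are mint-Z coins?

242

In the worst case for collecting mint-Z coins, every non-mint-Z coin comes out first.
There are 41 + 35 + 27 + 23 + 38 + 23 + 48 = 235 non-mint-Z coins altogether.
After those, each further coin must be mint-Z, so 235 + 7 = 242 draws guarantee 7 mint-Z coins.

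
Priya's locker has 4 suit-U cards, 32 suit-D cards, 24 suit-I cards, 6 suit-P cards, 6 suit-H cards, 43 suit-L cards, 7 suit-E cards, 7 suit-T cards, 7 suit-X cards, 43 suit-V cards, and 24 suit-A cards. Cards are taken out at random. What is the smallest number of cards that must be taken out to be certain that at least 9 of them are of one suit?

An adversary could hand out at most 8 cards per suit (6 suits run out sooner): 4 + 8 + 8 + 6 + 6 + 8 + 7 + 7 + 7 + 8 + 8 = 77 cards and still no suit has 9.
By pigeonhole, one more card lands in a suit already at 8, so 78 draws are enough and 77 are not.

78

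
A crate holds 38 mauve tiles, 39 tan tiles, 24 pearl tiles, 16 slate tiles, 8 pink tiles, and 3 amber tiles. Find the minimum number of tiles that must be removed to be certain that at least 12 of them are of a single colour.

An adversary could hand out at most 11 tiles per colour (pink, amber run out sooner): 11 + 11 + 11 + 11 + 8 + 3 = 55 tiles and still no colour has 12.
One more tile lands in a colour already at 11, so 56 draws are enough and 55 are not.

56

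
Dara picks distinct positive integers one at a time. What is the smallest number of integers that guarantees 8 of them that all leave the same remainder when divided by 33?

The 33 residue classes mod 33 are the pigeonholes.
With 231 integers one could put 7 in each residue class and have no class reach 8.
The 232nd integer pushes some class to 8, so 33·7 + 1 = 232.

232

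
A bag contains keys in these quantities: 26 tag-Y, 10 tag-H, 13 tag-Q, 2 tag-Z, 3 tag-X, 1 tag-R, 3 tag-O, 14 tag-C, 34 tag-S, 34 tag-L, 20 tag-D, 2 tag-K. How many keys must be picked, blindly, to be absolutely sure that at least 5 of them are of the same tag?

An adversary could hand out at most 4 keys per tag (5 tags run out sooner): 4 + 4 + 4 + 2 + 3 + 1 + 3 + 4 + 4 + 4 + 4 + 2 = 39 keys and still no tag has 5.
By pigeonhole, one more key lands in a tag already at 4, so 40 draws are enough and 39 are not.

40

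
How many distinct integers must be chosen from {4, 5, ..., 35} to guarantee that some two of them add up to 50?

Two chosen integers sum to 50 exactly when both halves of some pair {x, 50−x} with 15 ≤ x ≤ 50−x ≤ 35 are chosen — 10 such pairs.
The remaining 12 elements (those with no distinct partner in range) can never complete a 50-sum, so the worst case takes all of them and one from each pair: 12 + 10 = 22.
By the pigeonhole principle, the 23rd integer has to be the second member of some pair, so 22 + 1 = 23.

23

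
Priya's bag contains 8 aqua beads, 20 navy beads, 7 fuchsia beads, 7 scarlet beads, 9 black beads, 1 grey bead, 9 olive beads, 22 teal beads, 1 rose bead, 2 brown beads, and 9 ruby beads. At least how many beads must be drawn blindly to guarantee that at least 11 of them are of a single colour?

The 11 colours are the holes; the beads drawn are the pigeons.
To avoid 11 of any one colour, the worst case takes at most 10 of each colour, or every bead of a colour that has fewer than 10.
That gives 8 + 10 + 7 + 7 + 9 + 1 + 9 + 10 + 1 + 2 + 9 = 73 beads with no colour reaching 11.
The next bead forces some colour to 11, so 73 + 1 = 74.

74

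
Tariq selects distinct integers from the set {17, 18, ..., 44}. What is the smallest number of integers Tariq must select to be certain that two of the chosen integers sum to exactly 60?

Group the elements by complementary pair {x, 60−x}: {17,43}, {18,42}, {19,41}, …, giving 13 two-element pairs; the single value 30 (it cannot pair with itself since the integers are distinct); and 1 integer whose partner 60−x falls outside [17,44].
Treating each of those 15 groups as a pigeonhole, one can pick one integer per group — 15 integers — with no two summing to 60.
The 16th integer lands in an occupied pair, forcing a sum of 60.

16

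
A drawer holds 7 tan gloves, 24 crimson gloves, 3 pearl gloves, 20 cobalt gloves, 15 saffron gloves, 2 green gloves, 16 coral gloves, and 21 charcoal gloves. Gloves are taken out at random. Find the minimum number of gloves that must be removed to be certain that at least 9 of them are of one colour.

53

An adversary could hand out at most 8 gloves per colour (tan, pearl, green run out sooner): 7 + 8 + 3 + 8 + 8 + 2 + 8 + 8 = 52 gloves and still no colour has 9.
Pigeonhole: one more glove lands in a colour already at 8, so 53 draws are enough and 52 are not.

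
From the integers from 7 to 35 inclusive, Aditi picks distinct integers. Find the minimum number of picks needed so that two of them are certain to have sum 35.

Two chosen integers sum to 35 exactly when both halves of some pair {x, 35−x} with 7 ≤ x ≤ 35−x ≤ 28 are chosen — 11 such pairs.
The remaining 7 elements (those with no distinct partner in range) can never complete a 35-sum, so the worst case takes all of them and one from each pair: 7 + 11 = 18.
By pigeonhole, the 19th integer has to be the second member of some pair, so 18 + 1 = 19.

19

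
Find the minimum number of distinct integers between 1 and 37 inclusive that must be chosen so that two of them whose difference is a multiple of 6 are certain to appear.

7

Integers whose pairwise differences are multiples of 6 are exactly those sharing a remainder mod 6. By the pigeonhole principle, the 6 residue classes mod 6 are the pigeonholes.
With 6 integers one could put 1 in each residue class and have no class reach 2.
The 7th integer pushes some class to 2, so 6·1 + 1 = 7.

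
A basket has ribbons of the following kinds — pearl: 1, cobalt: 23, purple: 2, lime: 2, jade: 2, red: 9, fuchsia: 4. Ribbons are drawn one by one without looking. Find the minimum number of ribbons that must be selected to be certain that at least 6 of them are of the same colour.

An adversary could hand out at most 5 ribbons per colour (5 colours run out sooner): 1 + 5 + 2 + 2 + 2 + 5 + 4 = 21 ribbons and still no colour has 6.
By pigeonhole, one more ribbon lands in a colour already at 5, so 22 draws are enough and 21 are not.

22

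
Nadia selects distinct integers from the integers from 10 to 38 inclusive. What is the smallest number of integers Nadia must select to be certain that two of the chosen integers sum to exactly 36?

22

Two chosen integers sum to 36 exactly when both halves of some pair {x, 36−x} with 10 ≤ x ≤ 36−x ≤ 26 are chosen — 8 such pairs.
The remaining 13 elements (those with no distinct partner in range) can never complete a 36-sum, so the worst case takes all of them and one from each pair: 13 + 8 = 21.
The 22nd integer has to be the second member of some pair, so 21 + 1 = 22.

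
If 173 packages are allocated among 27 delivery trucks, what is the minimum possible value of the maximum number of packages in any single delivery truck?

By the pigeonhole principle, the 27 delivery trucks are the holes and the 173 packages are the pigeons.
If every delivery truck held at most 6 packages, the total would be at most 27 × 6 = 162, which is less than 173.
So some delivery truck holds at least ⌈173/27⌉ = 7 packages.

7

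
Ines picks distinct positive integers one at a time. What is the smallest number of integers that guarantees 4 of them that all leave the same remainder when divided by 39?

118

The 39 residue classes mod 39 are the pigeonholes.
With 117 integers one could put 3 in each residue class and have no class reach 4.
The 118th integer pushes some class to 4, so 39·3 + 1 = 118.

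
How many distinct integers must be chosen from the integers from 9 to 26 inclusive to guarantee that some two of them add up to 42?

A set avoiding the sum 42 can contain at most one of each pair {x, 42−x}, plus the 8 elements whose complement lies outside the range or equal to its own complement.
The integers 9, …, 21 (13 of them) are such a set: any two sum to at least 9+10 = 19 and at most 20+21 = 41 < 42.
Any 14th integer completes one of the 5 pairs, so 14 choices force a sum of 42.

14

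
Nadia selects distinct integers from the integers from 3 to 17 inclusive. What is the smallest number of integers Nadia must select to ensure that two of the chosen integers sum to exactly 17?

Group the elements by complementary pair {x, 17−x}: {3,14}, {4,13}, {5,12}, …, giving 6 two-element pairs and 3 integers whose partner 17−x falls outside [3,17].
Pigeonhole: treating each of those 9 groups as a pigeonhole, one can pick one integer per group — 9 integers — with no two summing to 17.
The 10th integer lands in an occupied pair, forcing a sum of 17.

10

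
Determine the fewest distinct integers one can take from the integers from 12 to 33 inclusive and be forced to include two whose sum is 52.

Group the elements by complementary pair {x, 52−x}: {19,33}, {20,32}, {21,31}, …, giving 7 two-element pairs, the single value 26 (it cannot pair with itself since the integers are distinct), and 7 integers whose partner 52−x falls outside [12,33].
Treating each of those 15 groups as a pigeonhole, one can pick one integer per group — 15 integers — with no two summing to 52.
The 16th integer lands in an occupied pair, forcing a sum of 52.

16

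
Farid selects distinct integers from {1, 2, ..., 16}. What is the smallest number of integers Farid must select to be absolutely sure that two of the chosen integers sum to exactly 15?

10

Group the elements by complementary pair {x, 15−x}: {1,14}, {2,13}, {3,12}, …, giving 7 two-element pairs and 2 integers whose partner 15−x falls outside [1,16].
Treating each of those 9 groups as a pigeonhole, one can pick one integer per group — 9 integers — with no two summing to 15.
The 10th integer lands in an occupied pair, forcing a sum of 15.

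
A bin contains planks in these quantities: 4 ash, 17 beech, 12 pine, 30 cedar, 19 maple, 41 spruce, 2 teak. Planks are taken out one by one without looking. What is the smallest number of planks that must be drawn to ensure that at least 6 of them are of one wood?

Put each drawn plank into a box by wood. The largest draw with every box below 6 takes min(count, 5) from each wood; woods with fewer than 5 contribute all they have.
Σ min(cᵢ, 5) = 4 + 5 + 5 + 5 + 5 + 5 + 2 = 31.
Draw number 31 + 1 = 32 must push one box to 6.

32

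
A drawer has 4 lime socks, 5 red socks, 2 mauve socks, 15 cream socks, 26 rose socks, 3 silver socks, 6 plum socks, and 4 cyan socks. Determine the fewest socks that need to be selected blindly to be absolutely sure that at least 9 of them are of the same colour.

41

An adversary could hand out at most 8 socks per colour (6 colours run out sooner): 4 + 5 + 2 + 8 + 8 + 3 + 6 + 4 = 40 socks and still no colour has 9.
Pigeonhole: one more sock lands in a colour already at 8, so 41 draws are enough and 40 are not.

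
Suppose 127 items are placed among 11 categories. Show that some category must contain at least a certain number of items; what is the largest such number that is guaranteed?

The 11 categories are the holes and the 127 items are the pigeons.
If every category held at most 11 items, the total would be at most 11 × 11 = 121, which is less than 127.
So some category holds at least ⌈127/11⌉ = 12 items.

12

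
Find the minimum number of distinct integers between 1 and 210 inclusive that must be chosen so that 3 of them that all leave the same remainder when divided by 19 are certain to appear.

39

By the pigeonhole principle, the 19 residue classes mod 19 are the pigeonholes.
With 38 integers one could put 2 in each residue class and have no class reach 3.
The 39th integer pushes some class to 3, so 19·2 + 1 = 39.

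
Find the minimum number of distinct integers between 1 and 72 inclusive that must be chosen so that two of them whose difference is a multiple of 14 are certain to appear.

Integers whose pairwise differences are multiples of 14 are exactly those sharing a remainder mod 14. The 14 residue classes mod 14 are the pigeonholes.
With 14 integers one could put 1 in each residue class and have no class reach 2.
The 15th integer pushes some class to 2, so 14·1 + 1 = 15.

15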